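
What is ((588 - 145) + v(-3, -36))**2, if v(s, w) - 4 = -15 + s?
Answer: 184041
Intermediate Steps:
v(s, w) = -11 + s (v(s, w) = 4 + (-15 + s) = -11 + s)
((588 - 145) + v(-3, -36))**2 = ((588 - 145) + (-11 - 3))**2 = (443 - 14)**2 = 429**2 = 184041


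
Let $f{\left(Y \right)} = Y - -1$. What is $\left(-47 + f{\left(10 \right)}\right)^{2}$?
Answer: $1296$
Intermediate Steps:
$f{\left(Y \right)} = 1 + Y$ ($f{\left(Y \right)} = Y + 1 = 1 + Y$)
$\left(-47 + f{\left(10 \right)}\right)^{2} = \left(-47 + \left(1 + 10\right)\right)^{2} = \left(-47 + 11\right)^{2} = \left(-36\right)^{2} = 1296$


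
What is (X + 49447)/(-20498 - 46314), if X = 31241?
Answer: -20172/16703 ≈ -1.2077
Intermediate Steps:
(X + 49447)/(-20498 - 46314) = (31241 + 49447)/(-20498 - 46314) = 80688/(-66812) = 80688*(-1/66812) = -20172/16703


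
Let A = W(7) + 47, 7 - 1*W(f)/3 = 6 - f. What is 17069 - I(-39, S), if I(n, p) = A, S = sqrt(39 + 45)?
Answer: 16998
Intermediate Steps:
W(f) = 3 + 3*f (W(f) = 21 - 3*(6 - f) = 21 + (-18 + 3*f) = 3 + 3*f)
S = 2*sqrt(21) (S = sqrt(84) = 2*sqrt(21) ≈ 9.1651)
A = 71 (A = (3 + 3*7) + 47 = (3 + 21) + 47 = 24 + 47 = 71)
I(n, p) = 71
17069 - I(-39, S) = 17069 - 1*71 = 17069 - 71 = 16998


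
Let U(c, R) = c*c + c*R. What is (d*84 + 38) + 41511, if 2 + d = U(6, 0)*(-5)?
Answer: 26261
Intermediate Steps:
U(c, R) = c**2 + R*c
d = -182 (d = -2 + (6*(0 + 6))*(-5) = -2 + (6*6)*(-5) = -2 + 36*(-5) = -2 - 180 = -182)
(d*84 + 38) + 41511 = (-182*84 + 38) + 41511 = (-15288 + 38) + 41511 = -15250 + 41511 = 26261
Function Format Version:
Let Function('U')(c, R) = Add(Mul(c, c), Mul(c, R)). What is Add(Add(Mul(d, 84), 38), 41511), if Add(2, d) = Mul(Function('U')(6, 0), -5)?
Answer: 26261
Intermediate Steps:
Function('U')(c, R) = Add(Pow(c, 2), Mul(R, c))
d = -182 (d = Add(-2, Mul(Mul(6, Add(0, 6)), -5)) = Add(-2, Mul(Mul(6, 6), -5)) = Add(-2, Mul(36, -5)) = Add(-2, -180) = -182)
Add(Add(Mul(d, 84), 38), 41511) = Add(Add(Mul(-182, 84), 38), 41511) = Add(Add(-15288, 38), 41511) = Add(-15250, 41511) = 26261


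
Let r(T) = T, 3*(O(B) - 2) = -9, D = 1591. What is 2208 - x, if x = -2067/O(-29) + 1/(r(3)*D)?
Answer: 672992/4773 ≈ 141.00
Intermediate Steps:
O(B) = -1 (O(B) = 2 + (⅓)*(-9) = 2 - 3 = -1)
x = 9865792/4773 (x = -2067/(-1) + 1/(3*1591) = -2067*(-1) + (⅓)*(1/1591) = 2067 + 1/4773 = 9865792/4773 ≈ 2067.0)
2208 - x = 2208 - 1*9865792/4773 = 2208 - 9865792/4773 = 672992/4773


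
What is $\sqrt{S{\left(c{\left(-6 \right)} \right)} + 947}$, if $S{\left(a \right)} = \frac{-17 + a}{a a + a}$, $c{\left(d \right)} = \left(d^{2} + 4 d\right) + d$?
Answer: $\frac{\sqrt{1670046}}{42} \approx 30.769$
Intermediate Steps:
$c{\left(d \right)} = d^{2} + 5 d$
$S{\left(a \right)} = \frac{-17 + a}{a + a^{2}}$ ($S{\left(a \right)} = \frac{-17 + a}{a^{2} + a} = \frac{-17 + a}{a + a^{2}}$)
$\sqrt{S{\left(c{\left(-6 \right)} \right)} + 947} = \sqrt{\frac{-17 - 6 \left(5 - 6\right)}{- 6 \left(5 - 6\right) \left(1 - 6 \left(5 - 6\right)\right)} + 947} = \sqrt{\frac{-17 - -6}{\left(-6\right) \left(-1\right) \left(1 - -6\right)} + 947} = \sqrt{\frac{-17 + 6}{6 \left(1 + 6\right)} + 947} = \sqrt{\frac{1}{6} \cdot \frac{1}{7} \left(-11\right) + 947} = \sqrt{- \frac{11}{42} + 947} = \sqrt{\frac{39763}{42}} = \frac{\sqrt{1670046}}{42}$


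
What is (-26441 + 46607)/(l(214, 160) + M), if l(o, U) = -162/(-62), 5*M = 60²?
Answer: 208382/7467 ≈ 27.907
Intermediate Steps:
M = 720 (M = (⅕)*60² = (⅕)*3600 = 720)
l(o, U) = 81/31 (l(o, U) = -162*(-1/62) = 81/31)
(-26441 + 46607)/(l(214, 160) + M) = (-26441 + 46607)/(81/31 + 720) = 20166/(22401/31) = 20166*(31/22401) = 208382/7467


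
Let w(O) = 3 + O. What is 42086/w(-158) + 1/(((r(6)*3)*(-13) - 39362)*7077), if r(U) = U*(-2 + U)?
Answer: -12002461981511/44204286630 ≈ -271.52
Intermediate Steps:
42086/w(-158) + 1/(((r(6)*3)*(-13) - 39362)*7077) = 42086/(3 - 158) + 1/(((6*(-2 + 6))*3)*(-13) - 39362*7077) = 42086/(-155) + (1/7077)/(((6*4)*3)*(-13) - 39362) = 42086*(-1/155) + (1/7077)/((24*3)*(-13) - 39362) = -42086/155 + (1/7077)/(72*(-13) - 39362) = -42086/155 + (1/7077)/(-936 - 39362) = -42086/155 + (1/7077)/(-40298) = -42086/155 - 1/40298*1/7077 = -42086/155 - 1/285188946 = -12002461981511/44204286630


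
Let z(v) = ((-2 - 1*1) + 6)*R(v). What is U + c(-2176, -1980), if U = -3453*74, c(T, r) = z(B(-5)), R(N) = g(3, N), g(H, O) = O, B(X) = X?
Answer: -255537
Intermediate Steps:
R(N) = N
z(v) = 3*v (z(v) = ((-2 - 1*1) + 6)*v = ((-2 - 1) + 6)*v = (-3 + 6)*v = 3*v)
c(T, r) = -15 (c(T, r) = 3*(-5) = -15)
U = -255522
U + c(-2176, -1980) = -255522 - 15 = -255537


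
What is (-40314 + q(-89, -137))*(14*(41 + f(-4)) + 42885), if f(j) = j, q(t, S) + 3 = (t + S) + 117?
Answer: -1754609678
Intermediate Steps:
q(t, S) = 114 + S + t (q(t, S) = -3 + ((t + S) + 117) = -3 + ((S + t) + 117) = -3 + (117 + S + t) = 114 + S + t)
(-40314 + q(-89, -137))*(14*(41 + f(-4)) + 42885) = (-40314 + (114 - 137 - 89))*(14*(41 - 4) + 42885) = (-40314 - 112)*(14*37 + 42885) = -40426*(518 + 42885) = -40426*43403 = -1754609678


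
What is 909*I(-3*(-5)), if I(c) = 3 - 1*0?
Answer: 2727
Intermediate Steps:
I(c) = 3 (I(c) = 3 + 0 = 3)
909*I(-3*(-5)) = 909*3 = 2727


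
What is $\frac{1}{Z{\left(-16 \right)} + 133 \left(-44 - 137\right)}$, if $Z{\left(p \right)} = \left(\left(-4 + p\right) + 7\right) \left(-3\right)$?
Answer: $- \frac{1}{24034} \approx -4.1608 \cdot 10^{-5}$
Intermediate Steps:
$Z{\left(p \right)} = -9 - 3 p$ ($Z{\left(p \right)} = \left(3 + p\right) \left(-3\right) = -9 - 3 p$)
$\frac{1}{Z{\left(-16 \right)} + 133 \left(-44 - 137\right)} = \frac{1}{\left(-9 - -48\right) + 133 \left(-44 - 137\right)} = \frac{1}{\left(-9 + 48\right) + 133 \left(-181\right)} = \frac{1}{39 - 24073} = \frac{1}{-24034} = - \frac{1}{24034}$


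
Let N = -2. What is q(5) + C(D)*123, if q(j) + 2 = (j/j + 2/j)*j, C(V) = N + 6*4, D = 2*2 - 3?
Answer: 2711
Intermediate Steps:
D = 1 (D = 4 - 3 = 1)
C(V) = 22 (C(V) = -2 + 6*4 = -2 + 24 = 22)
q(j) = -2 + j*(1 + 2/j) (q(j) = -2 + (j/j + 2/j)*j = -2 + (1 + 2/j)*j = -2 + j*(1 + 2/j))
q(5) + C(D)*123 = 5 + 22*123 = 5 + 2706 = 2711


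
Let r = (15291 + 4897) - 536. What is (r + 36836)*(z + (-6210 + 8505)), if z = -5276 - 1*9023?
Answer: -678081952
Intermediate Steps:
z = -14299 (z = -5276 - 9023 = -14299)
r = 19652 (r = 20188 - 536 = 19652)
(r + 36836)*(z + (-6210 + 8505)) = (19652 + 36836)*(-14299 + (-6210 + 8505)) = 56488*(-14299 + 2295) = 56488*(-12004) = -678081952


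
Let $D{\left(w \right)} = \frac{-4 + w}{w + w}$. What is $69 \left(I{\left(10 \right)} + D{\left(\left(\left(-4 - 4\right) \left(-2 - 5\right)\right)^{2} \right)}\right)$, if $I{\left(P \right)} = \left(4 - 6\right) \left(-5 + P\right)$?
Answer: $- \frac{1027893}{1568} \approx -655.54$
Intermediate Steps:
$I{\left(P \right)} = 10 - 2 P$ ($I{\left(P \right)} = - 2 \left(-5 + P\right) = 10 - 2 P$)
$D{\left(w \right)} = \frac{-4 + w}{2 w}$
$69 \left(I{\left(10 \right)} + D{\left(\left(\left(-4 - 4\right) \left(-2 - 5\right)\right)^{2} \right)}\right) = 69 \left(\left(10 - 20\right) + \frac{-4 + \left(\left(-4 - 4\right) \left(-2 - 5\right)\right)^{2}}{2 \left(\left(-4 - 4\right) \left(-2 - 5\right)\right)^{2}}\right) = 69 \left(\left(10 - 20\right) + \frac{-4 + \left(\left(-8\right) \left(-7\right)\right)^{2}}{2 \left(\left(-8\right) \left(-7\right)\right)^{2}}\right) = 69 \left(-10 + \frac{-4 + 56^{2}}{2 \cdot 56^{2}}\right) = 69 \left(-10 + \frac{-4 + 3136}{2 \cdot 3136}\right) = 69 \left(-10 + \frac{1}{2} \cdot \frac{1}{3136} \cdot 3132\right) = 69 \left(-10 + \frac{783}{1568}\right) = 69 \left(- \frac{14897}{1568}\right) = - \frac{1027893}{1568}$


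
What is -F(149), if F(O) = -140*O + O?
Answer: 20711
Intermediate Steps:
F(O) = -139*O
-F(149) = -(-139)*149 = -1*(-20711) = 20711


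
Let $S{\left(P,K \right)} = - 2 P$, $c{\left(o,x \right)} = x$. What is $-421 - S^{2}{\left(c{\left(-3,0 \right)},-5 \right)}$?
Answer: $-421$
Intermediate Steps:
$-421 - S^{2}{\left(c{\left(-3,0 \right)},-5 \right)} = -421 - \left(\left(-2\right) 0\right)^{2} = -421 - 0^{2} = -421 - 0 = -421 + 0 = -421$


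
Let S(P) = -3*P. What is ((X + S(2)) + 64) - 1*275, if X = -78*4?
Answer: -529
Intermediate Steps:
X = -312
((X + S(2)) + 64) - 1*275 = ((-312 - 3*2) + 64) - 1*275 = ((-312 - 6) + 64) - 275 = (-318 + 64) - 275 = -254 - 275 = -529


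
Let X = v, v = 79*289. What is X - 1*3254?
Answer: 19577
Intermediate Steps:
v = 22831
X = 22831
X - 1*3254 = 22831 - 1*3254 = 22831 - 3254 = 19577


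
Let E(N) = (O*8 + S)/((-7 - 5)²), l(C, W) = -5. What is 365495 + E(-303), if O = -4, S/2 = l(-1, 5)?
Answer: 8771873/24 ≈ 3.6549e+5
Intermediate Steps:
S = -10 (S = 2*(-5) = -10)
E(N) = -7/24 (E(N) = (-4*8 - 10)/((-7 - 5)²) = (-32 - 10)/((-12)²) = -42/144 = -42*1/144 = -7/24)
365495 + E(-303) = 365495 - 7/24 = 8771873/24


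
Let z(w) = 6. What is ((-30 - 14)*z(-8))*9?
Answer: -2376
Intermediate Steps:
((-30 - 14)*z(-8))*9 = ((-30 - 14)*6)*9 = -44*6*9 = -264*9 = -2376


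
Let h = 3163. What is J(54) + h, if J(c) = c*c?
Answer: 6079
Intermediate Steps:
J(c) = c**2
J(54) + h = 54**2 + 3163 = 2916 + 3163 = 6079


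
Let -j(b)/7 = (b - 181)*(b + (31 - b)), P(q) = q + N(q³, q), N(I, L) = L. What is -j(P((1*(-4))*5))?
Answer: -47957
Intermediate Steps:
P(q) = 2*q (P(q) = q + q = 2*q)
j(b) = 39277 - 217*b (j(b) = -7*(b - 181)*(b + (31 - b)) = -7*(-181 + b)*31 = -7*(-5611 + 31*b) = 39277 - 217*b)
-j(P((1*(-4))*5)) = -(39277 - 434*(1*(-4))*5) = -(39277 - 434*(-4*5)) = -(39277 - 434*(-20)) = -(39277 - 217*(-40)) = -(39277 + 8680) = -1*47957 = -47957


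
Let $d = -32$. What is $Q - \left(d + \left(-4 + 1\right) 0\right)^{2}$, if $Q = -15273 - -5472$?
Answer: $-10825$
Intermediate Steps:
$Q = -9801$ ($Q = -15273 + 5472 = -9801$)
$Q - \left(d + \left(-4 + 1\right) 0\right)^{2} = -9801 - \left(-32 + \left(-4 + 1\right) 0\right)^{2} = -9801 - \left(-32 - 0\right)^{2} = -9801 - \left(-32 + 0\right)^{2} = -9801 - \left(-32\right)^{2} = -9801 - 1024 = -10825$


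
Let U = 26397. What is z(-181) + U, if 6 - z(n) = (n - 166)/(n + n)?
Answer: 9557539/362 ≈ 26402.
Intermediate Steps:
z(n) = 6 - (-166 + n)/(2*n) (z(n) = 6 - (n - 166)/(n + n) = 6 - (-166 + n)/(2*n))
z(-181) + U = (11/2 + 83/(-181)) + 26397 = (11/2 + 83*(-1/181)) + 26397 = (11/2 - 83/181) + 26397 = 1825/362 + 26397 = 9557539/362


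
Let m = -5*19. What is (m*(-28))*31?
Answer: 82460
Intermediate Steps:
m = -95
(m*(-28))*31 = -95*(-28)*31 = 2660*31 = 82460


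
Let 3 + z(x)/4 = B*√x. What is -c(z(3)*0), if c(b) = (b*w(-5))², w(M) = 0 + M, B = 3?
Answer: 0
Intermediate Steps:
z(x) = -12 + 12*√x (z(x) = -12 + 4*(3*√x) = -12 + 12*√x)
w(M) = M
c(b) = 25*b² (c(b) = (b*(-5))² = (-5*b)² = 25*b²)
-c(z(3)*0) = -25*((-12 + 12*√3)*0)² = -25*0² = -25*0 = -1*0 = 0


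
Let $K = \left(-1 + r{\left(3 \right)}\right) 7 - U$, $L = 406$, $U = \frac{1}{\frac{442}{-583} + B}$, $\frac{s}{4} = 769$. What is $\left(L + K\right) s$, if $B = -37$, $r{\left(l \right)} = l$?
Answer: $\frac{28440828268}{22013} \approx 1.292 \cdot 10^{6}$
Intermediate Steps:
$s = 3076$ ($s = 4 \cdot 769 = 3076$)
$U = - \frac{583}{22013}$ ($U = \frac{1}{\frac{442}{-583} - 37} = \frac{1}{442 \left(- \frac{1}{583}\right) - 37} = \frac{1}{- \frac{442}{583} - 37} = \frac{1}{- \frac{22013}{583}} = - \frac{583}{22013} \approx -0.026484$)
$K = \frac{308765}{22013}$ ($K = \left(-1 + 3\right) 7 - - \frac{583}{22013} = 2 \cdot 7 + \frac{583}{22013} = 14 + \frac{583}{22013} = \frac{308765}{22013} \approx 14.026$)
$\left(L + K\right) s = \left(406 + \frac{308765}{22013}\right) 3076 = \frac{9246043}{22013} \cdot 3076 = \frac{28440828268}{22013}$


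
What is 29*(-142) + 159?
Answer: -3959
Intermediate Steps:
29*(-142) + 159 = -4118 + 159 = -3959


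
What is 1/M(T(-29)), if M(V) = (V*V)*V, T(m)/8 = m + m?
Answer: -1/99897344 ≈ -1.0010e-8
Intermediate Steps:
T(m) = 16*m (T(m) = 8*(m + m) = 8*(2*m) = 16*m)
M(V) = V**3 (M(V) = V**2*V = V**3)
1/M(T(-29)) = 1/((16*(-29))**3) = 1/((-464)**3) = 1/(-99897344) = -1/99897344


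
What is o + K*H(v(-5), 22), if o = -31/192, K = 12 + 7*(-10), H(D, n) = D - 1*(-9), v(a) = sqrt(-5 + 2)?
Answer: -100255/192 - 58*I*sqrt(3) ≈ -522.16 - 100.46*I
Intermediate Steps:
v(a) = I*sqrt(3) (v(a) = sqrt(-3) = I*sqrt(3))
H(D, n) = 9 + D (H(D, n) = D + 9 = 9 + D)
K = -58 (K = 12 - 70 = -58)
o = -31/192 (o = -31*1/192 = -31/192 ≈ -0.16146)
o + K*H(v(-5), 22) = -31/192 - 58*(9 + I*sqrt(3)) = -31/192 + (-522 - 58*I*sqrt(3)) = -100255/192 - 58*I*sqrt(3)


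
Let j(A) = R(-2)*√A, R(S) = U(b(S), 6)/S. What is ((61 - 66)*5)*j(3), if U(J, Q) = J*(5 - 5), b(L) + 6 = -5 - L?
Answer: 0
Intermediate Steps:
b(L) = -11 - L (b(L) = -6 + (-5 - L) = -11 - L)
U(J, Q) = 0 (U(J, Q) = J*0 = 0)
R(S) = 0 (R(S) = 0/S = 0)
j(A) = 0 (j(A) = 0*√A = 0)
((61 - 66)*5)*j(3) = ((61 - 66)*5)*0 = -5*5*0 = -25*0 = 0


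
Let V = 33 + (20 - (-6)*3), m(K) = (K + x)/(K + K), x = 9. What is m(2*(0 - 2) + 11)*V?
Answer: 568/7 ≈ 81.143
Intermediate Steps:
m(K) = (9 + K)/(2*K) (m(K) = (K + 9)/(K + K) = (9 + K)/((2*K)) = (9 + K)*(1/(2*K)) = (9 + K)/(2*K))
V = 71 (V = 33 + (20 - 1*(-18)) = 33 + (20 + 18) = 33 + 38 = 71)
m(2*(0 - 2) + 11)*V = ((9 + (2*(0 - 2) + 11))/(2*(2*(0 - 2) + 11)))*71 = ((9 + (2*(-2) + 11))/(2*(2*(-2) + 11)))*71 = ((9 + (-4 + 11))/(2*(-4 + 11)))*71 = ((½)*(9 + 7)/7)*71 = ((½)*(⅐)*16)*71 = (8/7)*71 = 568/7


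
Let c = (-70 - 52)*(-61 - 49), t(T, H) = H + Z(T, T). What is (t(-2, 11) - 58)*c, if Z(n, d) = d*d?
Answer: -577060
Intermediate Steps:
Z(n, d) = d²
t(T, H) = H + T²
c = 13420 (c = -122*(-110) = 13420)
(t(-2, 11) - 58)*c = ((11 + (-2)²) - 58)*13420 = ((11 + 4) - 58)*13420 = (15 - 58)*13420 = -43*13420 = -577060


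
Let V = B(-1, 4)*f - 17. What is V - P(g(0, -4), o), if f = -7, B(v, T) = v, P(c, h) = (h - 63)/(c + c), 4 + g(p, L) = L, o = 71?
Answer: -19/2 ≈ -9.5000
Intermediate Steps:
g(p, L) = -4 + L
P(c, h) = (-63 + h)/(2*c) (P(c, h) = (-63 + h)/((2*c)) = (-63 + h)*(1/(2*c)) = (-63 + h)/(2*c))
V = -10 (V = -1*(-7) - 17 = 7 - 17 = -10)
V - P(g(0, -4), o) = -10 - (-63 + 71)/(2*(-4 - 4)) = -10 - 8/(2*(-8)) = -10 - (-1)*8/(2*8) = -10 - 1*(-1/2) = -10 + 1/2 = -19/2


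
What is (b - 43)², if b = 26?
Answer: 289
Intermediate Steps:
(b - 43)² = (26 - 43)² = (-17)² = 289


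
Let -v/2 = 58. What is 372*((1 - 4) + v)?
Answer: -44268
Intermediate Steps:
v = -116 (v = -2*58 = -116)
372*((1 - 4) + v) = 372*((1 - 4) - 116) = 372*(-3 - 116) = 372*(-119) = -44268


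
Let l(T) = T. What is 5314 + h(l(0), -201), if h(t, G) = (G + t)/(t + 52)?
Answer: 276127/52 ≈ 5310.1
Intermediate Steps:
h(t, G) = (G + t)/(52 + t)
5314 + h(l(0), -201) = 5314 + (-201 + 0)/(52 + 0) = 5314 - 201/52 = 276127/52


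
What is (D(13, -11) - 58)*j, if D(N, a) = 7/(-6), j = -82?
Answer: 14555/3 ≈ 4851.7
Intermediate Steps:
D(N, a) = -7/6 (D(N, a) = 7*(-⅙) = -7/6)
(D(13, -11) - 58)*j = (-7/6 - 58)*(-82) = -355/6*(-82) = 14555/3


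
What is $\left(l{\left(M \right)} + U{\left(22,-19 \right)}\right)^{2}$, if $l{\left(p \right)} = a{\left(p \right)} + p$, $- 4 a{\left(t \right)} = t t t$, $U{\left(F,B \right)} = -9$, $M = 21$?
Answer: $\frac{84879369}{16} \approx 5.305 \cdot 10^{6}$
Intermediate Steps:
$a{\left(t \right)} = - \frac{t^{3}}{4}$ ($a{\left(t \right)} = - \frac{t t t}{4} = - \frac{t^{2} t}{4} = - \frac{t^{3}}{4}$)
$l{\left(p \right)} = p - \frac{p^{3}}{4}$ ($l{\left(p \right)} = - \frac{p^{3}}{4} + p = p - \frac{p^{3}}{4}$)
$\left(l{\left(M \right)} + U{\left(22,-19 \right)}\right)^{2} = \left(\left(21 - \frac{21^{3}}{4}\right) - 9\right)^{2} = \left(\left(21 - \frac{9261}{4}\right) - 9\right)^{2} = \left(- \frac{9177}{4} - 9\right)^{2} = \left(- \frac{9213}{4}\right)^{2} = \frac{84879369}{16}$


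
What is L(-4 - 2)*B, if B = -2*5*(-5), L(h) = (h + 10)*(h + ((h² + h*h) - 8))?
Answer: 11600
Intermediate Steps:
L(h) = (10 + h)*(-8 + h + 2*h²) (L(h) = (10 + h)*(h + ((h² + h²) - 8)) = (10 + h)*(h + (2*h² - 8)) = (10 + h)*(h + (-8 + 2*h²)) = (10 + h)*(-8 + h + 2*h²))
B = 50 (B = -10*(-5) = 50)
L(-4 - 2)*B = (-80 + 2*(-4 - 2) + 2*(-4 - 2)³ + 21*(-4 - 2)²)*50 = (-80 + 2*(-6) + 2*(-6)³ + 21*(-6)²)*50 = (-80 - 12 + 2*(-216) + 21*36)*50 = (-80 - 12 - 432 + 756)*50 = 232*50 = 11600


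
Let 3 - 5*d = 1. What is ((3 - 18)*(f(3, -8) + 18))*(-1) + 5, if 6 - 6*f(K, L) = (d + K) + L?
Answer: 603/2 ≈ 301.50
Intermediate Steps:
d = 2/5 (d = 3/5 - 1/5*1 = 3/5 - 1/5 = 2/5 ≈ 0.40000)
f(K, L) = 14/15 - K/6 - L/6 (f(K, L) = 1 - ((2/5 + K) + L)/6 = 1 - (2/5 + K + L)/6 = 1 + (-1/15 - K/6 - L/6) = 14/15 - K/6 - L/6)
((3 - 18)*(f(3, -8) + 18))*(-1) + 5 = ((3 - 18)*((14/15 - 1/6*3 - 1/6*(-8)) + 18))*(-1) + 5 = -15*((14/15 - 1/2 + 4/3) + 18)*(-1) + 5 = -15*(53/30 + 18)*(-1) + 5 = -15*593/30*(-1) + 5 = -593/2*(-1) + 5 = 593/2 + 5 = 603/2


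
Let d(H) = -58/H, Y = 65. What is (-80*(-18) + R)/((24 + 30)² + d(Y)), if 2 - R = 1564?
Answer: -3965/94741 ≈ -0.041851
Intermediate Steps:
R = -1562 (R = 2 - 1*1564 = 2 - 1564 = -1562)
(-80*(-18) + R)/((24 + 30)² + d(Y)) = (-80*(-18) - 1562)/((24 + 30)² - 58/65) = (1440 - 1562)/(54² - 58*1/65) = -122/(2916 - 58/65) = -122/189482/65 = -122*65/189482 = -3965/94741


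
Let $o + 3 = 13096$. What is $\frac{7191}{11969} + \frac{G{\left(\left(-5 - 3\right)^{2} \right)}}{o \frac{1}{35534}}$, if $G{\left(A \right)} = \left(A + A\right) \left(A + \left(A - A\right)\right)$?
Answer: $\frac{3484204557395}{156710117} \approx 22233.0$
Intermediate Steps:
$o = 13093$ ($o = -3 + 13096 = 13093$)
$G{\left(A \right)} = 2 A^{2}$ ($G{\left(A \right)} = 2 A \left(A + 0\right) = 2 A A = 2 A^{2}$)
$\frac{7191}{11969} + \frac{G{\left(\left(-5 - 3\right)^{2} \right)}}{o \frac{1}{35534}} = \frac{7191}{11969} + \frac{2 \left(\left(-5 - 3\right)^{2}\right)^{2}}{13093 \cdot \frac{1}{35534}} = 7191 \cdot \frac{1}{11969} + \frac{2 \left(\left(-8\right)^{2}\right)^{2}}{13093 \cdot \frac{1}{35534}} = \frac{7191}{11969} + \frac{2 \cdot 64^{2}}{\frac{13093}{35534}} = \frac{7191}{11969} + 2 \cdot 4096 \cdot \frac{35534}{13093} = \frac{7191}{11969} + 8192 \cdot \frac{35534}{13093} = \frac{7191}{11969} + \frac{291094528}{13093} = \frac{3484204557395}{156710117}$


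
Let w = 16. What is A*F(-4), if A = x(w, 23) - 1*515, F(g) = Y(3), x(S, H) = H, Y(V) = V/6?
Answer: -246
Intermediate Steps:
Y(V) = V/6 (Y(V) = V*(⅙) = V/6)
F(g) = ½ (F(g) = (⅙)*3 = ½)
A = -492 (A = 23 - 1*515 = 23 - 515 = -492)
A*F(-4) = -492*½ = -246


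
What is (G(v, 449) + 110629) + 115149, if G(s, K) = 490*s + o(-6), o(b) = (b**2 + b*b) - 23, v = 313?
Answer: 379197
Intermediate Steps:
o(b) = -23 + 2*b**2 (o(b) = (b**2 + b**2) - 23 = 2*b**2 - 23 = -23 + 2*b**2)
G(s, K) = 49 + 490*s (G(s, K) = 490*s + (-23 + 2*(-6)**2) = 490*s + (-23 + 2*36) = 490*s + (-23 + 72) = 490*s + 49 = 49 + 490*s)
(G(v, 449) + 110629) + 115149 = ((49 + 490*313) + 110629) + 115149 = ((49 + 153370) + 110629) + 115149 = (153419 + 110629) + 115149 = 264048 + 115149 = 379197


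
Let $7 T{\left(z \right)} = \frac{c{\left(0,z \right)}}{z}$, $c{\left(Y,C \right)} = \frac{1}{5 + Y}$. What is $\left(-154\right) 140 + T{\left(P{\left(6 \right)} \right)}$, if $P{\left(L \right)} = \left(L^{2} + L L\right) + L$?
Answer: $- \frac{58858799}{2730} \approx -21560.0$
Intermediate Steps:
$P{\left(L \right)} = L + 2 L^{2}$ ($P{\left(L \right)} = \left(L^{2} + L^{2}\right) + L = 2 L^{2} + L = L + 2 L^{2}$)
$T{\left(z \right)} = \frac{1}{35 z}$ ($T{\left(z \right)} = \frac{\frac{1}{5 + 0} \frac{1}{z}}{7} = \frac{\frac{1}{5} \frac{1}{z}}{7} = \frac{1}{35 z}$)
$\left(-154\right) 140 + T{\left(P{\left(6 \right)} \right)} = \left(-154\right) 140 + \frac{1}{35 \cdot 6 \left(1 + 2 \cdot 6\right)} = -21560 + \frac{1}{35 \cdot 6 \left(1 + 12\right)} = -21560 + \frac{1}{35 \cdot 6 \cdot 13} = -21560 + \frac{1}{35 \cdot 78} = -21560 + \frac{1}{35} \cdot \frac{1}{78} = -21560 + \frac{1}{2730} = - \frac{58858799}{2730}$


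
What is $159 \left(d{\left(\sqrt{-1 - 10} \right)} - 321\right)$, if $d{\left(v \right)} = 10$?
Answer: $-49449$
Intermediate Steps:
$159 \left(d{\left(\sqrt{-1 - 10} \right)} - 321\right) = 159 \left(10 - 321\right) = 159 \left(-311\right) = -49449$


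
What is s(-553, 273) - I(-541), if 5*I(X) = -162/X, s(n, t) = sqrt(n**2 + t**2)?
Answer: -162/2705 + 7*sqrt(7762) ≈ 616.66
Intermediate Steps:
I(X) = -162/(5*X) (I(X) = (-162/X)/5 = -162/(5*X))
s(-553, 273) - I(-541) = sqrt((-553)**2 + 273**2) - (-162)/(5*(-541)) = sqrt(305809 + 74529) - (-162)*(-1)/(5*541) = sqrt(380338) - 1*162/2705 = 7*sqrt(7762) - 162/2705 = -162/2705 + 7*sqrt(7762)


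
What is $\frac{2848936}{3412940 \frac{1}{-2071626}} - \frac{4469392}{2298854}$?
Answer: $- \frac{1695961298620708228}{980731346345} \approx -1.7293 \cdot 10^{6}$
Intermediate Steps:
$\frac{2848936}{3412940 \frac{1}{-2071626}} - \frac{4469392}{2298854} = \frac{2848936}{3412940 \left(- \frac{1}{2071626}\right)} - \frac{2234696}{1149427} = \frac{2848936}{- \frac{1706470}{1035813}} - \frac{2234696}{1149427} = 2848936 \left(- \frac{1035813}{1706470}\right) - \frac{2234696}{1149427} = - \frac{1475482472484}{853235} - \frac{2234696}{1149427} = - \frac{1695961298620708228}{980731346345}$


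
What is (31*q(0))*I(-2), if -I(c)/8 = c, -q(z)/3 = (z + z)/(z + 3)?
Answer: 0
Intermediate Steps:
q(z) = -6*z/(3 + z) (q(z) = -3*(z + z)/(z + 3) = -3*2*z/(3 + z) = -6*z/(3 + z))
I(c) = -8*c
(31*q(0))*I(-2) = (31*(-6*0/(3 + 0)))*(-8*(-2)) = (31*(-6*0/3))*16 = (31*(-6*0*⅓))*16 = (31*0)*16 = 0*16 = 0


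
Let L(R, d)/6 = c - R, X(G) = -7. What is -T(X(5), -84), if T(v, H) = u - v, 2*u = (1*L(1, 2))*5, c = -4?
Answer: 68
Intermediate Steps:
L(R, d) = -24 - 6*R (L(R, d) = 6*(-4 - R) = -24 - 6*R)
u = -75 (u = ((1*(-24 - 6*1))*5)/2 = ((1*(-24 - 6))*5)/2 = ((1*(-30))*5)/2 = (-30*5)/2 = (½)*(-150) = -75)
T(v, H) = -75 - v
-T(X(5), -84) = -(-75 - 1*(-7)) = -(-75 + 7) = -1*(-68) = 68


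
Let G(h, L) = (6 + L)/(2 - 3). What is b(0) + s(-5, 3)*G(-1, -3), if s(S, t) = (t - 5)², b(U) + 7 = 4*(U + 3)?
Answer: -7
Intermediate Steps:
G(h, L) = -6 - L (G(h, L) = (6 + L)/(-1) = (6 + L)*(-1) = -6 - L)
b(U) = 5 + 4*U (b(U) = -7 + 4*(U + 3) = -7 + 4*(3 + U) = -7 + (12 + 4*U) = 5 + 4*U)
s(S, t) = (-5 + t)²
b(0) + s(-5, 3)*G(-1, -3) = (5 + 4*0) + (-5 + 3)²*(-6 - 1*(-3)) = (5 + 0) + (-2)²*(-6 + 3) = 5 + 4*(-3) = 5 - 12 = -7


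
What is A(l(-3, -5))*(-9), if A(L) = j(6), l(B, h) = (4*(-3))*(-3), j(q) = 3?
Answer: -27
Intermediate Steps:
l(B, h) = 36 (l(B, h) = -12*(-3) = 36)
A(L) = 3
A(l(-3, -5))*(-9) = 3*(-9) = -27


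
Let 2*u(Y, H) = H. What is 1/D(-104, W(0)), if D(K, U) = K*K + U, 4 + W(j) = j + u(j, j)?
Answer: 1/10812 ≈ 9.2490e-5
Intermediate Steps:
u(Y, H) = H/2
W(j) = -4 + 3*j/2 (W(j) = -4 + (j + j/2) = -4 + 3*j/2)
D(K, U) = U + K² (D(K, U) = K² + U = U + K²)
1/D(-104, W(0)) = 1/((-4 + (3/2)*0) + (-104)²) = 1/((-4 + 0) + 10816) = 1/(-4 + 10816) = 1/10812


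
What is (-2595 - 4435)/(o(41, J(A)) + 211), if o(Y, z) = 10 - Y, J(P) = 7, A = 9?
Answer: -703/18 ≈ -39.056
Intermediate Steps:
(-2595 - 4435)/(o(41, J(A)) + 211) = (-2595 - 4435)/((10 - 1*41) + 211) = -7030/((10 - 41) + 211) = -7030/(-31 + 211) = -7030/180 = -7030*1/180 = -703/18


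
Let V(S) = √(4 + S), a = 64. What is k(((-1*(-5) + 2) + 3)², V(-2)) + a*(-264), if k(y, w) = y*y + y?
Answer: -6796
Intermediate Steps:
k(y, w) = y + y² (k(y, w) = y² + y = y + y²)
k(((-1*(-5) + 2) + 3)², V(-2)) + a*(-264) = ((-1*(-5) + 2) + 3)²*(1 + ((-1*(-5) + 2) + 3)²) + 64*(-264) = ((5 + 2) + 3)²*(1 + ((5 + 2) + 3)²) - 16896 = (7 + 3)²*(1 + (7 + 3)²) - 16896 = 10²*(1 + 10²) - 16896 = 100*(1 + 100) - 16896 = 100*101 - 16896 = 10100 - 16896 = -6796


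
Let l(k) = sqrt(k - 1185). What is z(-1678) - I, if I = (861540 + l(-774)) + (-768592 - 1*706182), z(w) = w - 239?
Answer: 611317 - I*sqrt(1959) ≈ 6.1132e+5 - 44.261*I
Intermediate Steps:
z(w) = -239 + w
l(k) = sqrt(-1185 + k)
I = -613234 + I*sqrt(1959) (I = (861540 + sqrt(-1185 - 774)) + (-768592 - 1*706182) = (861540 + sqrt(-1959)) + (-768592 - 706182) = (861540 + I*sqrt(1959)) - 1474774 = -613234 + I*sqrt(1959) ≈ -6.1323e+5 + 44.261*I)
z(-1678) - I = (-239 - 1678) - (-613234 + I*sqrt(1959)) = -1917 + (613234 - I*sqrt(1959)) = 611317 - I*sqrt(1959)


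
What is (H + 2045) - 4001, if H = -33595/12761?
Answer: -24994111/12761 ≈ -1958.6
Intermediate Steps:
H = -33595/12761 (H = -33595*1/12761 = -33595/12761 ≈ -2.6326)
(H + 2045) - 4001 = (-33595/12761 + 2045) - 4001 = 26062650/12761 - 4001 = -24994111/12761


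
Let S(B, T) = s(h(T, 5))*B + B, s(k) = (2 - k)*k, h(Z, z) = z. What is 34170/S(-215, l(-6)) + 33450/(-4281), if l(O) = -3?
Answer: 1519909/429527 ≈ 3.5386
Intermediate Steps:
s(k) = k*(2 - k)
S(B, T) = -14*B (S(B, T) = (5*(2 - 1*5))*B + B = (5*(2 - 5))*B + B = (5*(-3))*B + B = -15*B + B = -14*B)
34170/S(-215, l(-6)) + 33450/(-4281) = 34170/((-14*(-215))) + 33450/(-4281) = 34170/3010 + 33450*(-1/4281) = 34170*(1/3010) - 11150/1427 = 3417/301 - 11150/1427 = 1519909/429527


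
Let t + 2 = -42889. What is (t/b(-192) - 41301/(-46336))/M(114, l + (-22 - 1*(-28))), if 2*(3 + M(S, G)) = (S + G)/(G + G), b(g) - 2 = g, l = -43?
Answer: -36912024471/573350080 ≈ -64.380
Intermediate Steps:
b(g) = 2 + g
t = -42891 (t = -2 - 42889 = -42891)
M(S, G) = -3 + (G + S)/(4*G) (M(S, G) = -3 + ((S + G)/(G + G))/2 = -3 + ((G + S)/((2*G)))/2 = -3 + ((G + S)*(1/(2*G)))/2 = -3 + ((G + S)/(2*G))/2 = -3 + (G + S)/(4*G))
(t/b(-192) - 41301/(-46336))/M(114, l + (-22 - 1*(-28))) = (-42891/(2 - 192) - 41301/(-46336))/(((114 - 11*(-43 + (-22 - 1*(-28))))/(4*(-43 + (-22 - 1*(-28)))))) = (-42891/(-190) - 41301*(-1/46336))/(((114 - 11*(-43 + (-22 + 28)))/(4*(-43 + (-22 + 28))))) = (-42891*(-1/190) + 41301/46336)/(((114 - 11*(-43 + 6))/(4*(-43 + 6)))) = (42891/190 + 41301/46336)/(((¼)*(114 - 11*(-37))/(-37))) = 997622283/(4401920*(((¼)*(-1/37)*(114 + 407)))) = 997622283/(4401920*(((¼)*(-1/37)*521))) = 997622283/(4401920*(-521/148)) = (997622283/4401920)*(-148/521) = -36912024471/573350080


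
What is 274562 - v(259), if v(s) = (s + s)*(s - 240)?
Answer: 264720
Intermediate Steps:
v(s) = 2*s*(-240 + s) (v(s) = (2*s)*(-240 + s) = 2*s*(-240 + s))
274562 - v(259) = 274562 - 2*259*(-240 + 259) = 274562 - 2*259*19 = 274562 - 1*9842 = 274562 - 9842 = 264720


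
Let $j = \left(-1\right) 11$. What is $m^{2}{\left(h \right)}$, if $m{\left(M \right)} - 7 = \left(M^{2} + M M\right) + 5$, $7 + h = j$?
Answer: $435600$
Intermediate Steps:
$j = -11$
$h = -18$ ($h = -7 - 11 = -18$)
$m{\left(M \right)} = 12 + 2 M^{2}$ ($m{\left(M \right)} = 7 + \left(\left(M^{2} + M M\right) + 5\right) = 7 + \left(\left(M^{2} + M^{2}\right) + 5\right) = 7 + \left(2 M^{2} + 5\right) = 7 + \left(5 + 2 M^{2}\right) = 12 + 2 M^{2}$)
$m^{2}{\left(h \right)} = \left(12 + 2 \left(-18\right)^{2}\right)^{2} = \left(12 + 2 \cdot 324\right)^{2} = \left(12 + 648\right)^{2} = 660^{2} = 435600$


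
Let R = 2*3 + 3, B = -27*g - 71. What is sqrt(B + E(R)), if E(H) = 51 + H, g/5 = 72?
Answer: I*sqrt(9731) ≈ 98.646*I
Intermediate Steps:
g = 360 (g = 5*72 = 360)
B = -9791 (B = -27*360 - 71 = -9720 - 71 = -9791)
R = 9 (R = 6 + 3 = 9)
sqrt(B + E(R)) = sqrt(-9791 + (51 + 9)) = sqrt(-9791 + 60) = sqrt(-9731) = I*sqrt(9731)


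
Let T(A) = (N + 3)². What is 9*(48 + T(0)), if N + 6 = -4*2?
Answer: 1521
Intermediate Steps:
N = -14 (N = -6 - 4*2 = -6 - 8 = -14)
T(A) = 121 (T(A) = (-14 + 3)² = (-11)² = 121)
9*(48 + T(0)) = 9*(48 + 121) = 9*169 = 1521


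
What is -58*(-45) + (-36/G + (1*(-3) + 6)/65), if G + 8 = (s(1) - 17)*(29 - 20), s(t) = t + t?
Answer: 1866363/715 ≈ 2610.3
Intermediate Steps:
s(t) = 2*t
G = -143 (G = -8 + (2*1 - 17)*(29 - 20) = -8 + (2 - 17)*9 = -8 - 15*9 = -8 - 135 = -143)
-58*(-45) + (-36/G + (1*(-3) + 6)/65) = -58*(-45) + (-36/(-143) + (1*(-3) + 6)/65) = 2610 + (-36*(-1/143) + (-3 + 6)*(1/65)) = 2610 + (36/143 + 3*(1/65)) = 2610 + (36/143 + 3/65) = 2610 + 213/715 = 1866363/715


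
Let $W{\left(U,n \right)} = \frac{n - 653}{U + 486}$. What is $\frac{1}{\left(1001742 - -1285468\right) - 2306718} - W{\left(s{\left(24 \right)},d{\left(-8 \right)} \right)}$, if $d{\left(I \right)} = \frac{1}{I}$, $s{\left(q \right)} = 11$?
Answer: $\frac{25481331}{19390952} \approx 1.3141$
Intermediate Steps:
$W{\left(U,n \right)} = \frac{-653 + n}{486 + U}$
$\frac{1}{\left(1001742 - -1285468\right) - 2306718} - W{\left(s{\left(24 \right)},d{\left(-8 \right)} \right)} = \frac{1}{\left(1001742 - -1285468\right) - 2306718} - \frac{-653 + \frac{1}{-8}}{486 + 11} = \frac{1}{\left(1001742 + 1285468\right) - 2306718} - \frac{-653 - \frac{1}{8}}{497} = \frac{1}{2287210 - 2306718} - \frac{1}{497} \left(- \frac{5225}{8}\right) = \frac{1}{-19508} - - \frac{5225}{3976} = - \frac{1}{19508} + \frac{5225}{3976} = \frac{25481331}{19390952}$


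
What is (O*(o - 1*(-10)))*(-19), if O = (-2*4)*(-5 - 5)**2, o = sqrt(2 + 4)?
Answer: 152000 + 15200*sqrt(6) ≈ 1.8923e+5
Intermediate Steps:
o = sqrt(6) ≈ 2.4495
O = -800 (O = -8*(-10)**2 = -8*100 = -800)
(O*(o - 1*(-10)))*(-19) = -800*(sqrt(6) - 1*(-10))*(-19) = -800*(sqrt(6) + 10)*(-19) = -800*(10 + sqrt(6))*(-19) = (-8000 - 800*sqrt(6))*(-19) = 152000 + 15200*sqrt(6)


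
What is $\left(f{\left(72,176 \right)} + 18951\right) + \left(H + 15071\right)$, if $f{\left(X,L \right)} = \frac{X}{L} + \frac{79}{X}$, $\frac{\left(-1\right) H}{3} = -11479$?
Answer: $\frac{54220721}{792} \approx 68461.0$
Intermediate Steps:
$H = 34437$ ($H = \left(-3\right) \left(-11479\right) = 34437$)
$f{\left(X,L \right)} = \frac{79}{X} + \frac{X}{L}$
$\left(f{\left(72,176 \right)} + 18951\right) + \left(H + 15071\right) = \left(\left(\frac{79}{72} + \frac{72}{176}\right) + 18951\right) + \left(34437 + 15071\right) = \left(\left(79 \cdot \frac{1}{72} + 72 \cdot \frac{1}{176}\right) + 18951\right) + 49508 = \left(\left(\frac{79}{72} + \frac{9}{22}\right) + 18951\right) + 49508 = \left(\frac{1193}{792} + 18951\right) + 49508 = \frac{15010385}{792} + 49508 = \frac{54220721}{792}$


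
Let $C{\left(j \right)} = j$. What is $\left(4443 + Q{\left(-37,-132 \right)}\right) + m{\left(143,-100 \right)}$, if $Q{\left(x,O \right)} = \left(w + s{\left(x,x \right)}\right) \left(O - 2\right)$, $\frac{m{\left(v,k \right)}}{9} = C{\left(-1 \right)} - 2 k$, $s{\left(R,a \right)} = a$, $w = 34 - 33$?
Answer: $11058$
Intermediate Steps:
$w = 1$
$m{\left(v,k \right)} = -9 - 18 k$ ($m{\left(v,k \right)} = 9 \left(-1 - 2 k\right) = -9 - 18 k$)
$Q{\left(x,O \right)} = \left(1 + x\right) \left(-2 + O\right)$ ($Q{\left(x,O \right)} = \left(1 + x\right) \left(O - 2\right) = \left(1 + x\right) \left(-2 + O\right)$)
$\left(4443 + Q{\left(-37,-132 \right)}\right) + m{\left(143,-100 \right)} = \left(4443 - -4824\right) - -1791 = \left(4443 + \left(-2 - 132 + 74 + 4884\right)\right) + \left(-9 + 1800\right) = \left(4443 + 4824\right) + 1791 = 9267 + 1791 = 11058$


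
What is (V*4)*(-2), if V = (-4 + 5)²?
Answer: -8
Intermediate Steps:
V = 1 (V = 1² = 1)
(V*4)*(-2) = (1*4)*(-2) = 4*(-2) = -8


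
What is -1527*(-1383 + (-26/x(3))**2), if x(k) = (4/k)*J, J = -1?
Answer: 6124797/4 ≈ 1.5312e+6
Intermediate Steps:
x(k) = -4/k (x(k) = (4/k)*(-1) = -4/k)
-1527*(-1383 + (-26/x(3))**2) = -1527*(-1383 + (-26/((-4/3)))**2) = -1527*(-1383 + (-26/((-4*1/3)))**2) = -1527*(-1383 + (-26/(-4/3))**2) = -1527*(-1383 + (-26*(-3/4))**2) = -1527*(-1383 + (39/2)**2) = -1527*(-1383 + 1521/4) = -1527*(-4011/4) = 6124797/4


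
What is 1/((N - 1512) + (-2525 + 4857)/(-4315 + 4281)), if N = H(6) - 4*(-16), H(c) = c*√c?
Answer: -73049/110774850 - 289*√6/110774850 ≈ -0.00066583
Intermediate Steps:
H(c) = c^(3/2)
N = 64 + 6*√6 (N = 6^(3/2) - 4*(-16) = 6*√6 + 64 = 64 + 6*√6 ≈ 78.697)
1/((N - 1512) + (-2525 + 4857)/(-4315 + 4281)) = 1/(((64 + 6*√6) - 1512) + (-2525 + 4857)/(-4315 + 4281)) = 1/((-1448 + 6*√6) + 2332/(-34)) = 1/((-1448 + 6*√6) + 2332*(-1/34)) = 1/((-1448 + 6*√6) - 1166/17) = 1/(-25782/17 + 6*√6)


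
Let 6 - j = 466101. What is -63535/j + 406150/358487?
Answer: 42416191159/33417799653 ≈ 1.2693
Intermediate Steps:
j = -466095 (j = 6 - 1*466101 = 6 - 466101 = -466095)
-63535/j + 406150/358487 = -63535/(-466095) + 406150/358487 = -63535*(-1/466095) + 406150*(1/358487) = 12707/93219 + 406150/358487 = 42416191159/33417799653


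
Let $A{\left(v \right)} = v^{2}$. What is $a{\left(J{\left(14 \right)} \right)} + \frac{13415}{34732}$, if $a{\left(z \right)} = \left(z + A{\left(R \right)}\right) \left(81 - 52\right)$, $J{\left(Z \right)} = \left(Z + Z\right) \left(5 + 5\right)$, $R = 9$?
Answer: $\frac{363622723}{34732} \approx 10469.0$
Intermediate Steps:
$J{\left(Z \right)} = 20 Z$ ($J{\left(Z \right)} = 2 Z 10 = 20 Z$)
$a{\left(z \right)} = 2349 + 29 z$ ($a{\left(z \right)} = \left(z + 9^{2}\right) \left(81 - 52\right) = \left(z + 81\right) 29 = \left(81 + z\right) 29 = 2349 + 29 z$)
$a{\left(J{\left(14 \right)} \right)} + \frac{13415}{34732} = \left(2349 + 29 \cdot 20 \cdot 14\right) + \frac{13415}{34732} = \left(2349 + 29 \cdot 280\right) + 13415 \cdot \frac{1}{34732} = \left(2349 + 8120\right) + \frac{13415}{34732} = 10469 + \frac{13415}{34732} = \frac{363622723}{34732}$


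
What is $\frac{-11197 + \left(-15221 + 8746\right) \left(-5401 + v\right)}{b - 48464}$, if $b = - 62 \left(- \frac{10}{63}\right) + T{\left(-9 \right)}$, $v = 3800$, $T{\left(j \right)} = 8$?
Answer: $- \frac{326191257}{1526054} \approx -213.75$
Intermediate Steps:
$b = \frac{1124}{63}$ ($b = - 62 \left(- \frac{10}{63}\right) + 8 = - 62 \left(\left(-10\right) \frac{1}{63}\right) + 8 = \left(-62\right) \left(- \frac{10}{63}\right) + 8 = \frac{620}{63} + 8 = \frac{1124}{63} \approx 17.841$)
$\frac{-11197 + \left(-15221 + 8746\right) \left(-5401 + v\right)}{b - 48464} = \frac{-11197 + \left(-15221 + 8746\right) \left(-5401 + 3800\right)}{\frac{1124}{63} - 48464} = \frac{-11197 - -10366475}{- \frac{3052108}{63}} = \left(-11197 + 10366475\right) \left(- \frac{63}{3052108}\right) = 10355278 \left(- \frac{63}{3052108}\right) = - \frac{326191257}{1526054}$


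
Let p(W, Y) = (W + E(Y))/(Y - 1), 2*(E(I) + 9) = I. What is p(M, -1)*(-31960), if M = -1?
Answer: -167790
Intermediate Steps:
E(I) = -9 + I/2
p(W, Y) = (-9 + W + Y/2)/(-1 + Y) (p(W, Y) = (W + (-9 + Y/2))/(Y - 1) = (-9 + W + Y/2)/(-1 + Y))
p(M, -1)*(-31960) = ((-9 - 1 + (½)*(-1))/(-1 - 1))*(-31960) = ((-9 - 1 - ½)/(-2))*(-31960) = -½*(-21/2)*(-31960) = (21/4)*(-31960) = -167790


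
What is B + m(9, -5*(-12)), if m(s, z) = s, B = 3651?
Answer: 3660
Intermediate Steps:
B + m(9, -5*(-12)) = 3651 + 9 = 3660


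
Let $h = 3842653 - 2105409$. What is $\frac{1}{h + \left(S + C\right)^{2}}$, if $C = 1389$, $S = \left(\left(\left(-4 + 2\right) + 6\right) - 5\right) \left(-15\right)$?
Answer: $\frac{1}{3708460} \approx 2.6965 \cdot 10^{-7}$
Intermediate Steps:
$S = 15$ ($S = \left(\left(-2 + 6\right) - 5\right) \left(-15\right) = \left(4 - 5\right) \left(-15\right) = \left(-1\right) \left(-15\right) = 15$)
$h = 1737244$ ($h = 3842653 - 2105409 = 1737244$)
$\frac{1}{h + \left(S + C\right)^{2}} = \frac{1}{1737244 + \left(15 + 1389\right)^{2}} = \frac{1}{1737244 + 1404^{2}} = \frac{1}{1737244 + 1971216} = \frac{1}{3708460}$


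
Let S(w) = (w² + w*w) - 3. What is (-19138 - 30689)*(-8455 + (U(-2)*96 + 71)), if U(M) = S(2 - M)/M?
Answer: 487108752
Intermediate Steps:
S(w) = -3 + 2*w² (S(w) = (w² + w²) - 3 = 2*w² - 3 = -3 + 2*w²)
U(M) = (-3 + 2*(2 - M)²)/M
(-19138 - 30689)*(-8455 + (U(-2)*96 + 71)) = (-19138 - 30689)*(-8455 + (((-3 + 2*(-2 - 2)²)/(-2))*96 + 71)) = -49827*(-8455 + (-(-3 + 2*(-4)²)/2*96 + 71)) = -49827*(-8455 + (-(-3 + 2*16)/2*96 + 71)) = -49827*(-8455 + (-(-3 + 32)/2*96 + 71)) = -49827*(-8455 + (-½*29*96 + 71)) = -49827*(-8455 + (-29/2*96 + 71)) = -49827*(-8455 + (-1392 + 71)) = -49827*(-8455 - 1321) = -49827*(-9776) = 487108752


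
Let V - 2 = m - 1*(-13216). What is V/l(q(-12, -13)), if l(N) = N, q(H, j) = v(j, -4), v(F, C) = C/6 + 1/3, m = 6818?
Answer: -60108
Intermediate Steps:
v(F, C) = ⅓ + C/6 (v(F, C) = C*(⅙) + 1*(⅓) = C/6 + ⅓ = ⅓ + C/6)
q(H, j) = -⅓ (q(H, j) = ⅓ + (⅙)*(-4) = ⅓ - ⅔ = -⅓)
V = 20036 (V = 2 + (6818 - 1*(-13216)) = 2 + (6818 + 13216) = 2 + 20034 = 20036)
V/l(q(-12, -13)) = 20036/(-⅓) = 20036*(-3) = -60108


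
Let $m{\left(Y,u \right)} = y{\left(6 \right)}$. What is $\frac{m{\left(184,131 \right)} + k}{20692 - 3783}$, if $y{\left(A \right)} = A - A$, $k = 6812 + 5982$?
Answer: $\frac{12794}{16909} \approx 0.75664$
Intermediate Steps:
$k = 12794$
$y{\left(A \right)} = 0$
$m{\left(Y,u \right)} = 0$
$\frac{m{\left(184,131 \right)} + k}{20692 - 3783} = \frac{0 + 12794}{20692 - 3783} = \frac{12794}{16909}$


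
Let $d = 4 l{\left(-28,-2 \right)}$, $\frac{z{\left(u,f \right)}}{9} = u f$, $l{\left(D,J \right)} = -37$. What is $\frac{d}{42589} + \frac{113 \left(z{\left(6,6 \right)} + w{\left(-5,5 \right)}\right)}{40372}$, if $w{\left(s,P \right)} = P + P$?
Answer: $\frac{800709491}{859701554} \approx 0.93138$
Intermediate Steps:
$w{\left(s,P \right)} = 2 P$
$z{\left(u,f \right)} = 9 f u$ ($z{\left(u,f \right)} = 9 u f = 9 f u$)
$d = -148$ ($d = 4 \left(-37\right) = -148$)
$\frac{d}{42589} + \frac{113 \left(z{\left(6,6 \right)} + w{\left(-5,5 \right)}\right)}{40372} = - \frac{148}{42589} + \frac{113 \left(9 \cdot 6 \cdot 6 + 2 \cdot 5\right)}{40372} = \left(-148\right) \frac{1}{42589} + 113 \left(324 + 10\right) \frac{1}{40372} = - \frac{148}{42589} + 113 \cdot 334 \cdot \frac{1}{40372} = - \frac{148}{42589} + 37742 \cdot \frac{1}{40372} = - \frac{148}{42589} + \frac{18871}{20186} = \frac{800709491}{859701554}$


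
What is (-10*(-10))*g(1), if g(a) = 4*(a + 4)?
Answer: 2000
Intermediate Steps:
g(a) = 16 + 4*a (g(a) = 4*(4 + a) = 16 + 4*a)
(-10*(-10))*g(1) = (-10*(-10))*(16 + 4*1) = 100*(16 + 4) = 100*20 = 2000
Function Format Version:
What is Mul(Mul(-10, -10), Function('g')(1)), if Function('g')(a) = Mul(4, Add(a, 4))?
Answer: 2000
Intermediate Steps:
Function('g')(a) = Add(16, Mul(4, a)) (Function('g')(a) = Mul(4, Add(4, a)) = Add(16, Mul(4, a)))
Mul(Mul(-10, -10), Function('g')(1)) = Mul(Mul(-10, -10), Add(16, Mul(4, 1))) = Mul(100, Add(16, 4)) = Mul(100, 20) = 2000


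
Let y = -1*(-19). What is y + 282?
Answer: 301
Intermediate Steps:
y = 19
y + 282 = 19 + 282 = 301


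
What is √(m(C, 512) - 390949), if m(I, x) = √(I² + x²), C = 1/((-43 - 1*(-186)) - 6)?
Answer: √(-7337721781 + 137*√4920180737)/137 ≈ 624.85*I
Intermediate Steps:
C = 1/137 (C = 1/((-43 + 186) - 6) = 1/(143 - 6) = 1/137 ≈ 0.0072993)
√(m(C, 512) - 390949) = √(√((1/137)² + 512²) - 390949) = √(√(1/18769 + 262144) - 390949) = √(√(4920180737/18769) - 390949) = √(√4920180737/137 - 390949) = √(-390949 + √4920180737/137)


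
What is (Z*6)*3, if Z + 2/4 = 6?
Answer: 99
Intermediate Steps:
Z = 11/2 (Z = -½ + 6 = 11/2 ≈ 5.5000)
(Z*6)*3 = ((11/2)*6)*3 = 33*3 = 99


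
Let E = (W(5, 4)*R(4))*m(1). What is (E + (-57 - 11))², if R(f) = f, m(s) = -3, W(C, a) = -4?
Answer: 400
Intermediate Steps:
E = 48 (E = -4*4*(-3) = -16*(-3) = 48)
(E + (-57 - 11))² = (48 + (-57 - 11))² = (48 - 68)² = (-20)² = 400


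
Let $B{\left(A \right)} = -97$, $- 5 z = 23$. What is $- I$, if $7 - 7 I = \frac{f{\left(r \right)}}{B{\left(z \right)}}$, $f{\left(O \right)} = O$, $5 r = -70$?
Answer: $- \frac{95}{97} \approx -0.97938$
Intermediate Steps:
$r = -14$ ($r = \frac{1}{5} \left(-70\right) = -14$)
$z = - \frac{23}{5}$ ($z = \left(- \frac{1}{5}\right) 23 = - \frac{23}{5} \approx -4.6$)
$I = \frac{95}{97}$ ($I = 1 - \frac{\left(-14\right) \frac{1}{-97}}{7} = 1 - \frac{\left(-14\right) \left(- \frac{1}{97}\right)}{7} = 1 - \frac{2}{97} = \frac{95}{97} \approx 0.97938$)
$- I = \left(-1\right) \frac{95}{97} = - \frac{95}{97}$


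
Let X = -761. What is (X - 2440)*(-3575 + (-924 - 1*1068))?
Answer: 17819967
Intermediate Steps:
(X - 2440)*(-3575 + (-924 - 1*1068)) = (-761 - 2440)*(-3575 + (-924 - 1*1068)) = -3201*(-3575 + (-924 - 1068)) = -3201*(-3575 - 1992) = -3201*(-5567) = 17819967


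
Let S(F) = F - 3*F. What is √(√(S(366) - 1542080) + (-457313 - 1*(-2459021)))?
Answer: √(2001708 + 2*I*√385703) ≈ 1414.8 + 0.439*I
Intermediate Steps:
S(F) = -2*F
√(√(S(366) - 1542080) + (-457313 - 1*(-2459021))) = √(√(-2*366 - 1542080) + (-457313 - 1*(-2459021))) = √(√(-732 - 1542080) + (-457313 + 2459021)) = √(√(-1542812) + 2001708) = √(2*I*√385703 + 2001708) = √(2001708 + 2*I*√385703)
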